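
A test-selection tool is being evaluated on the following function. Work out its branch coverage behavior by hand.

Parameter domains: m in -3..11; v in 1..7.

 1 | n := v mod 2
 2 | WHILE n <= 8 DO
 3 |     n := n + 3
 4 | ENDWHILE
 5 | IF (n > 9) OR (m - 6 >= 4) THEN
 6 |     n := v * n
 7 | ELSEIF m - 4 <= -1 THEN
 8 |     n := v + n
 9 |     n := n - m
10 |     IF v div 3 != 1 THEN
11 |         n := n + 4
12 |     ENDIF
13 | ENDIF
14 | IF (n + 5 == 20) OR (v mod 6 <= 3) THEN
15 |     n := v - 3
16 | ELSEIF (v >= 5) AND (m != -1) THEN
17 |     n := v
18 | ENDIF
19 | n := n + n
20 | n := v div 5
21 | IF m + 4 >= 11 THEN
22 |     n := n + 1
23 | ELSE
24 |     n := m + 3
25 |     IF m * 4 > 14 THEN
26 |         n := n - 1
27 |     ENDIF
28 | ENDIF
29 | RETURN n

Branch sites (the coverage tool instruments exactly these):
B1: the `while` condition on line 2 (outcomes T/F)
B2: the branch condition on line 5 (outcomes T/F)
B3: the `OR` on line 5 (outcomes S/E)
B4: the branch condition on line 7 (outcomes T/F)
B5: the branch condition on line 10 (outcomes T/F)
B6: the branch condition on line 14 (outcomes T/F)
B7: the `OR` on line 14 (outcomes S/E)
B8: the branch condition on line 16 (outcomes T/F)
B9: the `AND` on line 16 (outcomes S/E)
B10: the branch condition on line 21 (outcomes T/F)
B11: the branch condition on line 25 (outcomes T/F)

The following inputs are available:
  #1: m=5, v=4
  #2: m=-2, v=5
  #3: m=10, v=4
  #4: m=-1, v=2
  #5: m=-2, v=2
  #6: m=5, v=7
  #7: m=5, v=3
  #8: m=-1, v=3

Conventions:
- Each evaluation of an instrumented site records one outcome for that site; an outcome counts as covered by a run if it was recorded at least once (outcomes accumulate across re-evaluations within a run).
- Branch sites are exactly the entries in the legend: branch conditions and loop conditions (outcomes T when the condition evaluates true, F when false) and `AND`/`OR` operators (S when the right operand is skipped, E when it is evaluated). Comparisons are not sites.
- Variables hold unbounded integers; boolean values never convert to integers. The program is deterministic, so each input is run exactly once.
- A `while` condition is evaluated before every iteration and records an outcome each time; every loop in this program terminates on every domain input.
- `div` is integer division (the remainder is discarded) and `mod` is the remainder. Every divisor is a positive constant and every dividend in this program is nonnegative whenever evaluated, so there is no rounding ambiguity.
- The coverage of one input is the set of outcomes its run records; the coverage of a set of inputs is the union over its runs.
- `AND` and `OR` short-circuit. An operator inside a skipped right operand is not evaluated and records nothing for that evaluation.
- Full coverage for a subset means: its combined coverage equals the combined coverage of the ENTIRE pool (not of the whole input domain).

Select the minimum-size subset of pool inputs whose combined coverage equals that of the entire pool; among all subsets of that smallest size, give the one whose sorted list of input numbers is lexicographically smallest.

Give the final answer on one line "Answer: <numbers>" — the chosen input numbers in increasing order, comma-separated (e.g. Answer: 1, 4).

test 1 (m=5, v=4) hits B1=T, B1=F, B2=F, B3=E, B4=F, B6=F, B7=E, B8=F, B9=S, B10=F, B11=T
test 2 (m=-2, v=5) hits B1=T, B1=F, B2=T, B3=S, B6=F, B7=E, B8=T, B9=E, B10=F, B11=F
test 3 (m=10, v=4) hits B1=T, B1=F, B2=T, B3=E, B6=F, B7=E, B8=F, B9=S, B10=T
test 4 (m=-1, v=2) hits B1=T, B1=F, B2=F, B3=E, B4=T, B5=T, B6=T, B7=E, B10=F, B11=F
test 5 (m=-2, v=2) hits B1=T, B1=F, B2=F, B3=E, B4=T, B5=T, B6=T, B7=E, B10=F, B11=F
test 6 (m=5, v=7) hits B1=T, B1=F, B2=T, B3=S, B6=T, B7=E, B10=F, B11=T
test 7 (m=5, v=3) hits B1=T, B1=F, B2=T, B3=S, B6=T, B7=E, B10=F, B11=T
test 8 (m=-1, v=3) hits B1=T, B1=F, B2=T, B3=S, B6=T, B7=E, B10=F, B11=F
union over all inputs: B1=T, B1=F, B2=T, B2=F, B3=S, B3=E, B4=T, B4=F, B5=T, B6=T, B6=F, B7=E, B8=T, B8=F, B9=S, B9=E, B10=T, B10=F, B11=T, B11=F (20 outcomes)
no size-1 subset reaches all 20 outcomes (best union: 11/20)
no size-2 subset reaches all 20 outcomes (best union: 16/20)
no size-3 subset reaches all 20 outcomes (best union: 19/20)
size 4: inputs {1, 2, 3, 4} cover all 20 outcomes, and no lexicographically smaller subset of this size does

Answer: 1, 2, 3, 4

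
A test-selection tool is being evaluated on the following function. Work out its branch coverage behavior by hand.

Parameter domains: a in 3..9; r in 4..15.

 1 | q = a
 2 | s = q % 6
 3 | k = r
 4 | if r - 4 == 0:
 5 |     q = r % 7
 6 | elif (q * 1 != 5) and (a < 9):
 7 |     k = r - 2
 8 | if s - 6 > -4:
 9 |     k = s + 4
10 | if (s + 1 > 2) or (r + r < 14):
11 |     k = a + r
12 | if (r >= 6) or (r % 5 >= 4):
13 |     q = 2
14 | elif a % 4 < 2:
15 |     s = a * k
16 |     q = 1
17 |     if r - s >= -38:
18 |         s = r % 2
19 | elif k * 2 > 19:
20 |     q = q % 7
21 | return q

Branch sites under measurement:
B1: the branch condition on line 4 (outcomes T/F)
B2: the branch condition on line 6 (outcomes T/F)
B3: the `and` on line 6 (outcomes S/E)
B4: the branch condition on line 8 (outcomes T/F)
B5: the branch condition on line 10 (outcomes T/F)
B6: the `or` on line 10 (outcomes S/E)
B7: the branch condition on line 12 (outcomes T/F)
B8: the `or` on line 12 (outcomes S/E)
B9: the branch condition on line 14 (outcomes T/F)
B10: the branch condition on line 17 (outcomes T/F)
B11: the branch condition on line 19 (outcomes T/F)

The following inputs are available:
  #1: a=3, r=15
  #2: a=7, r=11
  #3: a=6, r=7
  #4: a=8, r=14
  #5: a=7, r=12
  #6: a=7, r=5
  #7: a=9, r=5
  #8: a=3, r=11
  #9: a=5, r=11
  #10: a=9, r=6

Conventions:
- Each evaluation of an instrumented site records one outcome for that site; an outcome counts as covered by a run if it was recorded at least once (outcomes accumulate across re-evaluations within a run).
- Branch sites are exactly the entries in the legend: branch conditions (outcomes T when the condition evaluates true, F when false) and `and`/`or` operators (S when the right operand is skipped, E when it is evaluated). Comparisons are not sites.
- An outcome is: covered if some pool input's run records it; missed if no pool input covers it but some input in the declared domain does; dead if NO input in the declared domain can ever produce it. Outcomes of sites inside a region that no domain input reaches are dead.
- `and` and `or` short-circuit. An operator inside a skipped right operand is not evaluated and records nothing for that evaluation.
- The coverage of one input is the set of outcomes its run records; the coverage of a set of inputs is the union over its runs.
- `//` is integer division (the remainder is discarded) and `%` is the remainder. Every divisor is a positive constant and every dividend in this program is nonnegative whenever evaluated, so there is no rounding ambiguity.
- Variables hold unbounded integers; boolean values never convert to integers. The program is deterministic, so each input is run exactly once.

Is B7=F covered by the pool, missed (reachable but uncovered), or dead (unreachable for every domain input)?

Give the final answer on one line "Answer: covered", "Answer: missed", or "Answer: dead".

B7=F is recorded by pool input(s) 6, 7 -> covered

Answer: covered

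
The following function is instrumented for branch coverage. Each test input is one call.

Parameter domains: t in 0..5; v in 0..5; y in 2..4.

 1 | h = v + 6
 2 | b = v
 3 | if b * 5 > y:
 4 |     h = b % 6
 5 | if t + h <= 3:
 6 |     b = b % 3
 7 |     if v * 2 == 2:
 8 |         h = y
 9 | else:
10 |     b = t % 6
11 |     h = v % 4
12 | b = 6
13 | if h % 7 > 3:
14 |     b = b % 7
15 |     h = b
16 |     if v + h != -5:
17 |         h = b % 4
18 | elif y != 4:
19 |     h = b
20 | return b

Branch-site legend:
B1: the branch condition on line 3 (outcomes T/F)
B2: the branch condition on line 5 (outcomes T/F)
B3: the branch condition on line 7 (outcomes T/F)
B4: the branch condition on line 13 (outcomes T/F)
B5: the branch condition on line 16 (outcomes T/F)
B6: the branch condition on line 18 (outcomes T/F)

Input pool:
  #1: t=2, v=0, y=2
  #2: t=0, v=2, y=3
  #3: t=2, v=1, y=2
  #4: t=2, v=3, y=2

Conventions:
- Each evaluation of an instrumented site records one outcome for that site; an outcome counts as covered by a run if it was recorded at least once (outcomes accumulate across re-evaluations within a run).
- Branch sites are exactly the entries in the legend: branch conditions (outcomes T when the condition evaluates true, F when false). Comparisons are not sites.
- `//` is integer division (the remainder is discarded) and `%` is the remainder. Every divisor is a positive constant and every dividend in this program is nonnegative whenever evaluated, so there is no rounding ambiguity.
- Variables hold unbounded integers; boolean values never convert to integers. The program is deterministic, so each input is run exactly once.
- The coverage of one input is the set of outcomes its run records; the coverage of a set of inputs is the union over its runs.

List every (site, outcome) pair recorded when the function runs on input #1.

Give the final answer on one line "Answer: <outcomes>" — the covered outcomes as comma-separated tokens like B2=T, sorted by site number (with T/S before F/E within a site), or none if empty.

Running input #1 (t=2, v=0, y=2), event by event:
  B1->F, B2->F, B4->F, B6->T
deduplicating events, the covered set is: B1=F, B2=F, B4=F, B6=T

Answer: B1=F, B2=F, B4=F, B6=T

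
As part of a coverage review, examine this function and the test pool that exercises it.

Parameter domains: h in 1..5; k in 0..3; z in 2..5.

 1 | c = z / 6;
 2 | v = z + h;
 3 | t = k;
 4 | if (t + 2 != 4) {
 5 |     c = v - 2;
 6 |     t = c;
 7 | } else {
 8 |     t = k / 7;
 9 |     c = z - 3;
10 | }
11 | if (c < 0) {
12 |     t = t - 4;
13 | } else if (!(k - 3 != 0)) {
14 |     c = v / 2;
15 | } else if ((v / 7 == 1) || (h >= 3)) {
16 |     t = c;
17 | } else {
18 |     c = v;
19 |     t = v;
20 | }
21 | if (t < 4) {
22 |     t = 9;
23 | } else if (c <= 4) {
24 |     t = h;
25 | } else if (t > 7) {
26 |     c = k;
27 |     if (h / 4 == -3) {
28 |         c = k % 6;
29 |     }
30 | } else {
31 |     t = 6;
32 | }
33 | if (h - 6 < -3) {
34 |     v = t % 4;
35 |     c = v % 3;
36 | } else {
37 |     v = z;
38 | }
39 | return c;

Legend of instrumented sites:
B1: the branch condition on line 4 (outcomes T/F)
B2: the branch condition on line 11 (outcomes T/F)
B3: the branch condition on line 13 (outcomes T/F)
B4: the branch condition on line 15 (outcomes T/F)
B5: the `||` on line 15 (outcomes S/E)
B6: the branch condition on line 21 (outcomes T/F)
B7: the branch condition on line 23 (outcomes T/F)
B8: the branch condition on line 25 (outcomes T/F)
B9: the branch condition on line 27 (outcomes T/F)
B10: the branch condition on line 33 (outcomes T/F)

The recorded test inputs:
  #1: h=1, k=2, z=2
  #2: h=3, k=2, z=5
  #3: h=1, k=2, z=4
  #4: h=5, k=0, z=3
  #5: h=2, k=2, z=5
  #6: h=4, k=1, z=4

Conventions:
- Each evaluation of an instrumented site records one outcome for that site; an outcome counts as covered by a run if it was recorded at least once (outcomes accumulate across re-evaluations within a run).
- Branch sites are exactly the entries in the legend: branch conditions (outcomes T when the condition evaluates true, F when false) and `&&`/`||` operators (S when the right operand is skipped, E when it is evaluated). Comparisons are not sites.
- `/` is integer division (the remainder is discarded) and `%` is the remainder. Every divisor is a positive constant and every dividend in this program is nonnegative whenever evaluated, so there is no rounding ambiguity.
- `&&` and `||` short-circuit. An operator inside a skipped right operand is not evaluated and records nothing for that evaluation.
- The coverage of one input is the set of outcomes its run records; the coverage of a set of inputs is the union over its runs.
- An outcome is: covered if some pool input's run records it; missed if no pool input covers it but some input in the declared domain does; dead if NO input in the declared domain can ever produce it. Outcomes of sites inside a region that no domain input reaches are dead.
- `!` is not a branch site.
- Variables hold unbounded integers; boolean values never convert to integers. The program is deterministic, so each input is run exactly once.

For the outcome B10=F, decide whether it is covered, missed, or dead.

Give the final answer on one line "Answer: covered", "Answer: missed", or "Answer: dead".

B10=F is recorded by pool input(s) 2, 4, 6 -> covered

Answer: covered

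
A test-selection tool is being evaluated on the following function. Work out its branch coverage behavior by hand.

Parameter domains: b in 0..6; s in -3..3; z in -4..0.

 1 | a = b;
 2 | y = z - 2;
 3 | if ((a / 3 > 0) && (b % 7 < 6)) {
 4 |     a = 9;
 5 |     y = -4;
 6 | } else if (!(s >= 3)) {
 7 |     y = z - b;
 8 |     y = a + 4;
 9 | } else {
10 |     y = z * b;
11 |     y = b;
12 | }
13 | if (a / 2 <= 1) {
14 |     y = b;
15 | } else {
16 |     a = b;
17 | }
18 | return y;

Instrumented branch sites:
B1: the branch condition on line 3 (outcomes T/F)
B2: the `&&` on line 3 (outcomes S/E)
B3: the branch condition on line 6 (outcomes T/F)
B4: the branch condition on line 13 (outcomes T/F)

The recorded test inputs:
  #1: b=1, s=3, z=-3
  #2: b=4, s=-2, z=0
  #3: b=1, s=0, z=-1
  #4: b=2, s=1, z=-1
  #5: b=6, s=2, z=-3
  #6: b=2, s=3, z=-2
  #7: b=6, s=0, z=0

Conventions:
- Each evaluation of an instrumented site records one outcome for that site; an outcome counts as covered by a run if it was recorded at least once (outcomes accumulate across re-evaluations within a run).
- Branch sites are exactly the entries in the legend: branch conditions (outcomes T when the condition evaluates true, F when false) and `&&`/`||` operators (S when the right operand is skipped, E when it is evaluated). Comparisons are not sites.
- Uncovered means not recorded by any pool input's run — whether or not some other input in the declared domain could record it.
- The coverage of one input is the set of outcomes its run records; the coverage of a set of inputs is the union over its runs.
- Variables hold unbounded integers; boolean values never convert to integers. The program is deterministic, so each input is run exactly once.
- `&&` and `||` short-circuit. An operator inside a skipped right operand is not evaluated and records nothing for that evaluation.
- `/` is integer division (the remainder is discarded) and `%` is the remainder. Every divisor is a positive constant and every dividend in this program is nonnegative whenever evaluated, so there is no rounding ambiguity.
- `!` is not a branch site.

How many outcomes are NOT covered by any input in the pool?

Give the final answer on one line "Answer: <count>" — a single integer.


test 1 (b=1, s=3, z=-3) fires B2->S, B1->F, B3->F, B4->T; hits B1=F, B2=S, B3=F, B4=T
test 2 (b=4, s=-2, z=0) fires B2->E, B1->T, B4->F; hits B1=T, B2=E, B4=F
test 3 (b=1, s=0, z=-1) fires B2->S, B1->F, B3->T, B4->T; hits B1=F, B2=S, B3=T, B4=T
test 4 (b=2, s=1, z=-1) fires B2->S, B1->F, B3->T, B4->T; hits B1=F, B2=S, B3=T, B4=T
test 5 (b=6, s=2, z=-3) fires B2->E, B1->F, B3->T, B4->F; hits B1=F, B2=E, B3=T, B4=F
test 6 (b=2, s=3, z=-2) fires B2->S, B1->F, B3->F, B4->T; hits B1=F, B2=S, B3=F, B4=T
test 7 (b=6, s=0, z=0) fires B2->E, B1->F, B3->T, B4->F; hits B1=F, B2=E, B3=T, B4=F
union over the pool: B1=T, B1=F, B2=S, B2=E, B3=T, B3=F, B4=T, B4=F
uncovered (0 of 8): none
Answer: 0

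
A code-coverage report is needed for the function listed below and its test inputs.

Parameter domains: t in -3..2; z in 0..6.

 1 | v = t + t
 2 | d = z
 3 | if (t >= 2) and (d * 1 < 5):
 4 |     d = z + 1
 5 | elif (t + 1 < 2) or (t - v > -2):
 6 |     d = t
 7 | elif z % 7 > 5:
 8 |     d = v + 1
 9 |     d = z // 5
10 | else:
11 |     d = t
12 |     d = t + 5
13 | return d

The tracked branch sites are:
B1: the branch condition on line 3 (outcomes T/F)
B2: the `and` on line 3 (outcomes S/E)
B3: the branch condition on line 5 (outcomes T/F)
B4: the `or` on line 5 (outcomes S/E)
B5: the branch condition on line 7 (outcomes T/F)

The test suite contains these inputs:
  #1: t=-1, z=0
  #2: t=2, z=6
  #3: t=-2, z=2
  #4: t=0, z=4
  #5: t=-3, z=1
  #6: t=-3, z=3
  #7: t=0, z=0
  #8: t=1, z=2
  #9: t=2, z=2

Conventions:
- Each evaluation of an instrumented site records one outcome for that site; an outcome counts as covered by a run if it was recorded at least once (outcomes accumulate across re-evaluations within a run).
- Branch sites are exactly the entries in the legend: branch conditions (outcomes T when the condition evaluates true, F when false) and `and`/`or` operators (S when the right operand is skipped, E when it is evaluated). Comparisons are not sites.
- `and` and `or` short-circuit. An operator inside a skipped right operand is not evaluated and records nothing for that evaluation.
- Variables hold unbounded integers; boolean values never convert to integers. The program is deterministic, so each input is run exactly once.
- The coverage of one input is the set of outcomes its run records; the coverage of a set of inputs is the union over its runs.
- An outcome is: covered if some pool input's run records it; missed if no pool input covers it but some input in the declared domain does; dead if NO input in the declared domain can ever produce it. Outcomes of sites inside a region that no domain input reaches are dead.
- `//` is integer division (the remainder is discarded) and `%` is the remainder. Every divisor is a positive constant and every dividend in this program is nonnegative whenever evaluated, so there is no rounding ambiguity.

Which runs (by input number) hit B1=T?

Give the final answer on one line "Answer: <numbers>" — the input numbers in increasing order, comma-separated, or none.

input #1 (t=-1, z=0): never hits B1=T
input #2 (t=2, z=6): never hits B1=T
input #3 (t=-2, z=2): never hits B1=T
input #4 (t=0, z=4): never hits B1=T
input #5 (t=-3, z=1): never hits B1=T
input #6 (t=-3, z=3): never hits B1=T
input #7 (t=0, z=0): never hits B1=T
input #8 (t=1, z=2): never hits B1=T
input #9 (t=2, z=2): hits B1=T

Answer: 9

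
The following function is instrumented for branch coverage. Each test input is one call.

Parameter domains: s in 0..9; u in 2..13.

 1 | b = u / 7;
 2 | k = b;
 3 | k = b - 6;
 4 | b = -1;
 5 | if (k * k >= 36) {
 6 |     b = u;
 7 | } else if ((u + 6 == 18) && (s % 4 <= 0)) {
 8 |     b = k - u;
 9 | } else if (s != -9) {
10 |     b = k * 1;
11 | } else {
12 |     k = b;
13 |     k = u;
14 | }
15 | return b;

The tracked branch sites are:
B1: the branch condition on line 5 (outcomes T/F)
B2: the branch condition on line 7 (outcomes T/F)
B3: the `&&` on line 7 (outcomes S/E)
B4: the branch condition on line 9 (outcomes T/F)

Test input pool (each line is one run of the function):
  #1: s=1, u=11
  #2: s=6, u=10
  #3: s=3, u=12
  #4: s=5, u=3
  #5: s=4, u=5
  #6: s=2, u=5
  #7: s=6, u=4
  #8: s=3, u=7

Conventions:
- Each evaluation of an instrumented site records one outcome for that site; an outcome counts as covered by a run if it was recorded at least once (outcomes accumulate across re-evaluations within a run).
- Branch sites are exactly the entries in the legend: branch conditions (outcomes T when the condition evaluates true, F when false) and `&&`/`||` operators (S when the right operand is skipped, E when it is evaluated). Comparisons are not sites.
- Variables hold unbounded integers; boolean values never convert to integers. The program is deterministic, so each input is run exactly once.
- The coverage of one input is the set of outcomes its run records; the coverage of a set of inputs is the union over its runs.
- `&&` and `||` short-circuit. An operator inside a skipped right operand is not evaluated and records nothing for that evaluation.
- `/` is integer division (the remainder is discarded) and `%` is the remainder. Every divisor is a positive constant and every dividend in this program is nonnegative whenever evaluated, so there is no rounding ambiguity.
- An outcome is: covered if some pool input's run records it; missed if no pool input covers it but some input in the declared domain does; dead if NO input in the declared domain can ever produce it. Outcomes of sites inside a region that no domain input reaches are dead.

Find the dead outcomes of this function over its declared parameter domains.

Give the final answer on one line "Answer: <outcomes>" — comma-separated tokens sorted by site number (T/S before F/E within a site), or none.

sweeping the full domain (120 inputs) for each outcome:
  B4=F: never recorded by any domain input -> dead
  reachable outcomes have witnesses, e.g. B1=T (e.g. s=0, u=2), B1=F (e.g. s=0, u=7), B2=T (e.g. s=0, u=12), B2=F (e.g. s=0, u=7)

Answer: B4=F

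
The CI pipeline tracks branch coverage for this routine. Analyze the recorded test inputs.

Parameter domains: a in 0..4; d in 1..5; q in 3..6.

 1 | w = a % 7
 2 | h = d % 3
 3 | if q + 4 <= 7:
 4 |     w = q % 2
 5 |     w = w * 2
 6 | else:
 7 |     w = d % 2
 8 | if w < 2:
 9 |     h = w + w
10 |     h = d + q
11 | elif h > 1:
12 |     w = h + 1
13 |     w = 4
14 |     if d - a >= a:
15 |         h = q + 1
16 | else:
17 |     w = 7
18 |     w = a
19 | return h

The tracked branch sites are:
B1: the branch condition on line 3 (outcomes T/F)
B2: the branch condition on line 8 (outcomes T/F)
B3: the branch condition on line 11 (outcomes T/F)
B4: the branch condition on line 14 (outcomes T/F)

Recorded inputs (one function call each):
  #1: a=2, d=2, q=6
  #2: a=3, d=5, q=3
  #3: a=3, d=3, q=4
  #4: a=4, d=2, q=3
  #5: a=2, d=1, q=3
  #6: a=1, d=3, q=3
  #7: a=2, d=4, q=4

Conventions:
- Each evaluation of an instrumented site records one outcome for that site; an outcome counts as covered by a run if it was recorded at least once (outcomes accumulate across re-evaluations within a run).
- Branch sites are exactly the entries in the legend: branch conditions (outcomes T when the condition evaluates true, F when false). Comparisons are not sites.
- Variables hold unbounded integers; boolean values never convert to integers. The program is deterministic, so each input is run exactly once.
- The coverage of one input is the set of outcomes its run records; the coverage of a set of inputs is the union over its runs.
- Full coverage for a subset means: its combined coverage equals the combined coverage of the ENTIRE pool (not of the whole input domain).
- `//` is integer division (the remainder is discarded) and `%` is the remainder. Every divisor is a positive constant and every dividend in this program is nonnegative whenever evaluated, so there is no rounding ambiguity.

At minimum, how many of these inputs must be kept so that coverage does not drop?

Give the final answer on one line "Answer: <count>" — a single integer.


input #1, a=2, d=2, q=6: outcomes B1=F, B2=T
input #2, a=3, d=5, q=3: outcomes B1=T, B2=F, B3=T, B4=F
input #3, a=3, d=3, q=4: outcomes B1=F, B2=T
input #4, a=4, d=2, q=3: outcomes B1=T, B2=F, B3=T, B4=F
input #5, a=2, d=1, q=3: outcomes B1=T, B2=F, B3=F
input #6, a=1, d=3, q=3: outcomes B1=T, B2=F, B3=F
input #7, a=2, d=4, q=4: outcomes B1=F, B2=T
pool-wide coverage (7 outcomes): B1=T, B1=F, B2=T, B2=F, B3=T, B3=F, B4=F
no size-1 subset reaches all 7 outcomes (best union: 4/7)
no size-2 subset reaches all 7 outcomes (best union: 6/7)
inputs {1, 2, 5} (size 3) cover everything; no size-3 subset with a lexicographically smaller index list covers all 7
Answer: 3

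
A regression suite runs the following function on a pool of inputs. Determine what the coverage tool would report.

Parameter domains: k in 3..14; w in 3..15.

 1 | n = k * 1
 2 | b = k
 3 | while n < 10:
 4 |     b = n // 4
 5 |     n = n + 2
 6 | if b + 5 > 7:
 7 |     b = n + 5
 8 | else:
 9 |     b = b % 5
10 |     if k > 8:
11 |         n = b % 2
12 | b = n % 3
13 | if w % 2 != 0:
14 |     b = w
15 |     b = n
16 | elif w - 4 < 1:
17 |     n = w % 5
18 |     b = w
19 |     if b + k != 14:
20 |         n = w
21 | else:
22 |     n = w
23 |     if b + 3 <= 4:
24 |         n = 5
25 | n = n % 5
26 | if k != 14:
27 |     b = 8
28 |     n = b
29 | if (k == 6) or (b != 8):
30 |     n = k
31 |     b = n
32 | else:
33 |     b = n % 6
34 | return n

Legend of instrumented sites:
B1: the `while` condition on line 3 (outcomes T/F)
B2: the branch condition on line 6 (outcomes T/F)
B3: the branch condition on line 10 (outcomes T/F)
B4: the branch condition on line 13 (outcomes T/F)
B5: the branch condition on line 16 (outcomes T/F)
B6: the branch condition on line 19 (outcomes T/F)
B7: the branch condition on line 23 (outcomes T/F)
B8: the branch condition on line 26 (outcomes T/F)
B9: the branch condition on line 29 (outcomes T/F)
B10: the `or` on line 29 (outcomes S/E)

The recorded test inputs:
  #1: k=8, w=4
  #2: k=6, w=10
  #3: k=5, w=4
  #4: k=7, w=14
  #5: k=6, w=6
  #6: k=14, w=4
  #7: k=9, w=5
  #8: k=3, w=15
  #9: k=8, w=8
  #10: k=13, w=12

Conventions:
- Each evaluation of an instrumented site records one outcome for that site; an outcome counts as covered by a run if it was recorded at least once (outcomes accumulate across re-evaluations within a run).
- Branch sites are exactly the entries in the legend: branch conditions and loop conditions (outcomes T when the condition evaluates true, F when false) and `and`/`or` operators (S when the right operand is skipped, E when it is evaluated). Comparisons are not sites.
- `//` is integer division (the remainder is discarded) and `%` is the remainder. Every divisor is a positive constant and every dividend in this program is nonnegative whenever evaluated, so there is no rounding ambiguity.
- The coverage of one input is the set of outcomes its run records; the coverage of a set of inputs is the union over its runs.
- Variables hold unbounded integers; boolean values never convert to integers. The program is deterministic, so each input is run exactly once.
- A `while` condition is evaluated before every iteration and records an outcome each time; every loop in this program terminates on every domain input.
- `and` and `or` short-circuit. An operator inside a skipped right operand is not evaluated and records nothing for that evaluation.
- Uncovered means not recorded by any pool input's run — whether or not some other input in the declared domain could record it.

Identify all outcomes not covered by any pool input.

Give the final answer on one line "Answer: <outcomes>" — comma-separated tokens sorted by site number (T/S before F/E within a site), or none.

input #1 (k=8, w=4): covers B1=T, B1=F, B2=F, B3=F, B4=F, B5=T, B6=T, B8=T, B9=F, B10=E
input #2 (k=6, w=10): covers B1=T, B1=F, B2=F, B3=F, B4=F, B5=F, B7=T, B8=T, B9=T, B10=S
input #3 (k=5, w=4): covers B1=T, B1=F, B2=F, B3=F, B4=F, B5=T, B6=T, B8=T, B9=F, B10=E
input #4 (k=7, w=14): covers B1=T, B1=F, B2=F, B3=F, B4=F, B5=F, B7=F, B8=T, B9=F, B10=E
input #5 (k=6, w=6): covers B1=T, B1=F, B2=F, B3=F, B4=F, B5=F, B7=T, B8=T, B9=T, B10=S
input #6 (k=14, w=4): covers B1=F, B2=T, B4=F, B5=T, B6=T, B8=F, B9=T, B10=E
input #7 (k=9, w=5): covers B1=T, B1=F, B2=F, B3=T, B4=T, B8=T, B9=F, B10=E
input #8 (k=3, w=15): covers B1=T, B1=F, B2=F, B3=F, B4=T, B8=T, B9=F, B10=E
input #9 (k=8, w=8): covers B1=T, B1=F, B2=F, B3=F, B4=F, B5=F, B7=T, B8=T, B9=F, B10=E
input #10 (k=13, w=12): covers B1=F, B2=T, B4=F, B5=F, B7=T, B8=T, B9=F, B10=E
union over the pool: B1=T, B1=F, B2=T, B2=F, B3=T, B3=F, B4=T, B4=F, B5=T, B5=F, B6=T, B7=T, B7=F, B8=T, B8=F, B9=T, B9=F, B10=S, B10=E
uncovered (1 of 20): B6=F

Answer: B6=F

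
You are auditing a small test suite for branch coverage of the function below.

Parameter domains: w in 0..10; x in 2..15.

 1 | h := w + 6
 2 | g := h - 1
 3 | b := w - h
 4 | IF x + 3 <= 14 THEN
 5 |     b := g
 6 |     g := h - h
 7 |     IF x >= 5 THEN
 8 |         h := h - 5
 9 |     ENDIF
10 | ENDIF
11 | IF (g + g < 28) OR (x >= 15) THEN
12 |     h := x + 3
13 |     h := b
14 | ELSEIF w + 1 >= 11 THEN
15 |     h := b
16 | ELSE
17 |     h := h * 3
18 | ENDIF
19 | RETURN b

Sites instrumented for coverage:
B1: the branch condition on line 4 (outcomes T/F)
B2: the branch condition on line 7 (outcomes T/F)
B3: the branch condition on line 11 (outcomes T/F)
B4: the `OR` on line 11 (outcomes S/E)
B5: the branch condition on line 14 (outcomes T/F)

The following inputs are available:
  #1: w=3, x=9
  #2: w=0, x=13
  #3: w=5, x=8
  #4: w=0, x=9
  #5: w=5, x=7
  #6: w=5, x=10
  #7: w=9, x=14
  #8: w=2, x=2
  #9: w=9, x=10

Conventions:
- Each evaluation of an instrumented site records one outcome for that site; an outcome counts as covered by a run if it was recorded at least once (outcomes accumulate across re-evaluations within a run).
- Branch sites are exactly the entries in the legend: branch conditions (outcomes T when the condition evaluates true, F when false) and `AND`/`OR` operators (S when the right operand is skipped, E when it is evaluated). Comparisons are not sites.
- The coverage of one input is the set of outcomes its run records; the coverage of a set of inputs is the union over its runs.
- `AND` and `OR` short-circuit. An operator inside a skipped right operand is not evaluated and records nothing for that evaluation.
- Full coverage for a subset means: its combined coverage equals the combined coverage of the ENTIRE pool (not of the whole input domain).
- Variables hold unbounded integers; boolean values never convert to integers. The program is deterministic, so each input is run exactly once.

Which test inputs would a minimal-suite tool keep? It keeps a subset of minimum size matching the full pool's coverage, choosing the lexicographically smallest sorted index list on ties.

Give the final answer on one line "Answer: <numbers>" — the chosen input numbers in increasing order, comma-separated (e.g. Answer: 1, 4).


#1 (w=3, x=9) -> B1->T, B2->T, B4->S, B3->T; covered: B1=T, B2=T, B3=T, B4=S
#2 (w=0, x=13) -> B1->F, B4->S, B3->T; covered: B1=F, B3=T, B4=S
#3 (w=5, x=8) -> B1->T, B2->T, B4->S, B3->T; covered: B1=T, B2=T, B3=T, B4=S
#4 (w=0, x=9) -> B1->T, B2->T, B4->S, B3->T; covered: B1=T, B2=T, B3=T, B4=S
#5 (w=5, x=7) -> B1->T, B2->T, B4->S, B3->T; covered: B1=T, B2=T, B3=T, B4=S
#6 (w=5, x=10) -> B1->T, B2->T, B4->S, B3->T; covered: B1=T, B2=T, B3=T, B4=S
#7 (w=9, x=14) -> B1->F, B4->E, B3->F, B5->F; covered: B1=F, B3=F, B4=E, B5=F
#8 (w=2, x=2) -> B1->T, B2->F, B4->S, B3->T; covered: B1=T, B2=F, B3=T, B4=S
#9 (w=9, x=10) -> B1->T, B2->T, B4->S, B3->T; covered: B1=T, B2=T, B3=T, B4=S
pool-wide coverage (9 outcomes): B1=T, B1=F, B2=T, B2=F, B3=T, B3=F, B4=S, B4=E, B5=F
size 1 is not enough: best union over all size-1 subsets is 4/9
size 2 is not enough: best union over all size-2 subsets is 8/9
inputs {1, 7, 8} (size 3) cover everything; no size-3 subset with a lexicographically smaller index list covers all 9
Answer: 1, 7, 8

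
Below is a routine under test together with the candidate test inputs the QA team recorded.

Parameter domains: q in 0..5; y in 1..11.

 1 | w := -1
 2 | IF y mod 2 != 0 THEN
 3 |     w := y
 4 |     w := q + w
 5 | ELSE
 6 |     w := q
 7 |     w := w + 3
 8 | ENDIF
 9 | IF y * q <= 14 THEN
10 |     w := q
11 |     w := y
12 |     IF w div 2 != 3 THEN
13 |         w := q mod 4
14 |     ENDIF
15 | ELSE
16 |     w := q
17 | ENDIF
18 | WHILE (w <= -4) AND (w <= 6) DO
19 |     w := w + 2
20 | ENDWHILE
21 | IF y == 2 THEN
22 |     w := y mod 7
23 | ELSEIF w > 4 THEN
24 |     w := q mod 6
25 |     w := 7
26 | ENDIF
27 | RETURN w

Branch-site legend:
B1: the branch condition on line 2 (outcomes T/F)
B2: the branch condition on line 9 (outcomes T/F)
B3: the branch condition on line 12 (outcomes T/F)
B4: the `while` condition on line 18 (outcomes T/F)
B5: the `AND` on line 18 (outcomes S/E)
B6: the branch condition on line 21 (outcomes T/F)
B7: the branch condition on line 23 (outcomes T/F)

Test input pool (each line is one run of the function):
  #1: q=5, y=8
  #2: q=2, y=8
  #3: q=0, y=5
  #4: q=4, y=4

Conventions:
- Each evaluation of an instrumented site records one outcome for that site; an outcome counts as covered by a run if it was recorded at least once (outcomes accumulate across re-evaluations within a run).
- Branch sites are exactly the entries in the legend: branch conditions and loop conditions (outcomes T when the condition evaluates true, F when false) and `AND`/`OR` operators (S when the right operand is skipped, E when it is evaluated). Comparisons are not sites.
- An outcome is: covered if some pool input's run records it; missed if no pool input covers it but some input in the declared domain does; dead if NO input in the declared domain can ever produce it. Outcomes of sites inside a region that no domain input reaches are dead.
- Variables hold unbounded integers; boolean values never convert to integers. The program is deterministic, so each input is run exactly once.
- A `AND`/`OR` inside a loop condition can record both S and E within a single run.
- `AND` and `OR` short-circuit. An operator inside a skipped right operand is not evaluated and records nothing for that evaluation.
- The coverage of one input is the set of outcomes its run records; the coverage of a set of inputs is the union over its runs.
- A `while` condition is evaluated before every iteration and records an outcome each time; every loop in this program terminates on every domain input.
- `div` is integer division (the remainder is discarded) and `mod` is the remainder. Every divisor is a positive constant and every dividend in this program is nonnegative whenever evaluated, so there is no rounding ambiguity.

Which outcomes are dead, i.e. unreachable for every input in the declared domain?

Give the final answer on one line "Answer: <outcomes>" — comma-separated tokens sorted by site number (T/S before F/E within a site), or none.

running all 66 domain inputs and tallying outcomes:
  B4=T: unreachable across the whole domain -> dead
  B5=E: unreachable across the whole domain -> dead
  reachable outcomes have witnesses, e.g. B1=T (e.g. q=0, y=1), B1=F (e.g. q=0, y=2), B2=T (e.g. q=0, y=1), B2=F (e.g. q=2, y=8)

Answer: B4=T, B5=E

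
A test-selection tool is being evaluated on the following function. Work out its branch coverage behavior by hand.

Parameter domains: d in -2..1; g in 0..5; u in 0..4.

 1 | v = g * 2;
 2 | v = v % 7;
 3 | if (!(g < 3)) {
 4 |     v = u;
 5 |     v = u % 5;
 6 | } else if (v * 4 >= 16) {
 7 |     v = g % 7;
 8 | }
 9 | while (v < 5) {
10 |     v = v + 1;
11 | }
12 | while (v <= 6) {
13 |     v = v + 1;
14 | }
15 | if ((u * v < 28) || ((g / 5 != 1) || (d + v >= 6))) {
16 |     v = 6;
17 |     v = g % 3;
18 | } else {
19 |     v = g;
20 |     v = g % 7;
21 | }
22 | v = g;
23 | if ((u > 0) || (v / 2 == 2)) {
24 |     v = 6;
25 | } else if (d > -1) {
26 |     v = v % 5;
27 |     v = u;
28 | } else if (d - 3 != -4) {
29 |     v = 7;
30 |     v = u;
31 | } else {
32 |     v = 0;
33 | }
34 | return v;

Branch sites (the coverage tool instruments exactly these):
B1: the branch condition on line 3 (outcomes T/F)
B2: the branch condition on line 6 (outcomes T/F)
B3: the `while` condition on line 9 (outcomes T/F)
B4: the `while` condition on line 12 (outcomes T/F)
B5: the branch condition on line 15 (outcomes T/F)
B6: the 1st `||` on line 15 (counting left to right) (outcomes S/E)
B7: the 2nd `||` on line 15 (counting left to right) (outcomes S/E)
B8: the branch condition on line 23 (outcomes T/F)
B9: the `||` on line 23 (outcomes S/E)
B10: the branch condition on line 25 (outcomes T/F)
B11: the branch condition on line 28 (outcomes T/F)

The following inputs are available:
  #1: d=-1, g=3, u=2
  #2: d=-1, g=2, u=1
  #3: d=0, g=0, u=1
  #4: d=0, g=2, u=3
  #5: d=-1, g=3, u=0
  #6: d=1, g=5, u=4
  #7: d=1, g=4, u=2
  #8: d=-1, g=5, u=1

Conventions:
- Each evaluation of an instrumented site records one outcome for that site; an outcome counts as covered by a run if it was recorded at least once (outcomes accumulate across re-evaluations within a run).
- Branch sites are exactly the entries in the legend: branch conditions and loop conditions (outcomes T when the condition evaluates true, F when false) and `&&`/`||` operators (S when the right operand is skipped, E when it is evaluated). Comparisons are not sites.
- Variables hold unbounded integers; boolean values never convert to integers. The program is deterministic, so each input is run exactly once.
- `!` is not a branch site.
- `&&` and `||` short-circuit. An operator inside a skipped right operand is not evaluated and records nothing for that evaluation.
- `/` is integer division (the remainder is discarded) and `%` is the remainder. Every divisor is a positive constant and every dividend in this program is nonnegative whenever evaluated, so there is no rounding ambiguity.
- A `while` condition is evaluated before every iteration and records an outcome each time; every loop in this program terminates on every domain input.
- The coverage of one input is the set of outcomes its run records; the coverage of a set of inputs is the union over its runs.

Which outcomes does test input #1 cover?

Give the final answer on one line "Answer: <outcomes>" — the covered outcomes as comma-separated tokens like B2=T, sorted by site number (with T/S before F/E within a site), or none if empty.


Running input #1 (d=-1, g=3, u=2), event by event:
  B1->T, B3->T, B3->T, B3->T, B3->F, B4->T, B4->T, B4->F, B6->S, B5->T
  B9->S, B8->T
collecting distinct outcomes: B1=T, B3=T, B3=F, B4=T, B4=F, B5=T, B6=S, B8=T, B9=S
Answer: B1=T, B3=T, B3=F, B4=T, B4=F, B5=T, B6=S, B8=T, B9=S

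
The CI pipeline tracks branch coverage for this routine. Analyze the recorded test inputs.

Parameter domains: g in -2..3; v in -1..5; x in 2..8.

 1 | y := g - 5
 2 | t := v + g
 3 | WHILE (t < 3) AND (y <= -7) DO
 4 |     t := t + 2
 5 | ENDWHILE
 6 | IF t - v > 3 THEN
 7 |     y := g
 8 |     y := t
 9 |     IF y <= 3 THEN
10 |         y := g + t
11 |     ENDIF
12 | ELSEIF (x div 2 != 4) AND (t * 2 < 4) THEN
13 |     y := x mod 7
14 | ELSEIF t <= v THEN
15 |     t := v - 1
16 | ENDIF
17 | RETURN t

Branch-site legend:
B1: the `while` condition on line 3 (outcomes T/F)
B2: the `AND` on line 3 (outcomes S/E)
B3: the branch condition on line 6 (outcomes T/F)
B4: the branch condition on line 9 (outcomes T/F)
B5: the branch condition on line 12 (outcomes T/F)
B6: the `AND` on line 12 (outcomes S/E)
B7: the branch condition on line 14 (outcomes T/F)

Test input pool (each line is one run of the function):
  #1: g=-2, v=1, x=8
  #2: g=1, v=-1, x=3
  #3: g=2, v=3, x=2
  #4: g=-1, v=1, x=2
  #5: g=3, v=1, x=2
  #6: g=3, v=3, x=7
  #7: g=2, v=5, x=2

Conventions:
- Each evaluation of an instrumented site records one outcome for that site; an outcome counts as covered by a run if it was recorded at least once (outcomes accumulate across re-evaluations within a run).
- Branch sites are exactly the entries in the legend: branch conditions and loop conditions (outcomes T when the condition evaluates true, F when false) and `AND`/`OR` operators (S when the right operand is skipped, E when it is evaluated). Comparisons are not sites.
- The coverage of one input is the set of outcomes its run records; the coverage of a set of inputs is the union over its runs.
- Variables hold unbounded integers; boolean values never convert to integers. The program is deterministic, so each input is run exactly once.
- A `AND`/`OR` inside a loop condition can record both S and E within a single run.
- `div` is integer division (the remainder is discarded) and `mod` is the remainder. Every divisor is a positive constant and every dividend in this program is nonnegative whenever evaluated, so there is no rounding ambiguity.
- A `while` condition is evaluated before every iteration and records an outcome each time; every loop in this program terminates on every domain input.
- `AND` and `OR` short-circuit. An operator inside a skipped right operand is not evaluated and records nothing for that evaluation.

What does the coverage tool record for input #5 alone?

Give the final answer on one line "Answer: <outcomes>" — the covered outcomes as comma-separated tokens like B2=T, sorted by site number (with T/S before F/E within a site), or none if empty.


Simulating input #5 (g=3, v=1, x=2) step by step:
  B2->S, B1->F, B3->F, B6->E, B5->F, B7->F
distinct outcomes covered: B1=F, B2=S, B3=F, B5=F, B6=E, B7=F
Answer: B1=F, B2=S, B3=F, B5=F, B6=E, B7=F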